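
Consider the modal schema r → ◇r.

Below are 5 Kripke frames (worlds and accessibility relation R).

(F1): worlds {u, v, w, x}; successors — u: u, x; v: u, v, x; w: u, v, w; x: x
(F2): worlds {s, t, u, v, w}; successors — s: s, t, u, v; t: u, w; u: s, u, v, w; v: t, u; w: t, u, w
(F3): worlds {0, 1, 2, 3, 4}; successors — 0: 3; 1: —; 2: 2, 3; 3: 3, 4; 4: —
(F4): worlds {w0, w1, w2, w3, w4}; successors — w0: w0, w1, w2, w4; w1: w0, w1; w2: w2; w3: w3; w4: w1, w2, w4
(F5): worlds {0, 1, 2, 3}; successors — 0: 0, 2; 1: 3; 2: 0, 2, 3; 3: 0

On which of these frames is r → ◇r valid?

The schema corresponds to reflexivity: ∀x Rxx.
(F1): ✓.
(F2): fails — world t does not see itself.
(F3): fails — world 0 does not see itself.
(F4): ✓.
(F5): fails — world 1 does not see itself.

(F1), (F4)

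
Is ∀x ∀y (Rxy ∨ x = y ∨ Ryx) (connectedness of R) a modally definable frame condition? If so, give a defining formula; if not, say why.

No

Modal frame validity is preserved under disjoint unions.
Take 3 disjoint single-world reflexive frames: each is trivially connected, but their disjoint union has 3 worlds with no edge between distinct components, so it is not connected.
So no modal formula (or set of formulas) defines exactly the connected frames.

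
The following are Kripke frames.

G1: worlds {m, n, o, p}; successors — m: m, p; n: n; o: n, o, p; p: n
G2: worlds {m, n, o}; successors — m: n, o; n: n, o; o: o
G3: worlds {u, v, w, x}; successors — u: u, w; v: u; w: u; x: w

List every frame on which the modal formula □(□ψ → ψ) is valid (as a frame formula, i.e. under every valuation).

G2

The schema corresponds to shift-reflexivity: ∀x ∀y (Rxy → Ryy).
G1: fails — Rop but not Rpp.
G2: holds.
G3: fails — Rxw but not Rww.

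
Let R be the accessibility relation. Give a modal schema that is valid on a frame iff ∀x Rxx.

A defining formula is □r → r (the T axiom).
Suppose □r→r is valid. At any x set V(r)={w : Rxw}. Then □r holds at x, so r holds at x, i.e. Rxx.

□r → r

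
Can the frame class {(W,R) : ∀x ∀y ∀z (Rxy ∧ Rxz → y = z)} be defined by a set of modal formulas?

Yes — defined by ◇q → □q

Yes: it is partial functionality, defined by the CD schema ◇q → □q.
Suppose ◇q→□q is valid. Take Rxy, Rxz and set V(q)={y}. Then ◇q at x, so □q at x, so q at z, i.e. z=y.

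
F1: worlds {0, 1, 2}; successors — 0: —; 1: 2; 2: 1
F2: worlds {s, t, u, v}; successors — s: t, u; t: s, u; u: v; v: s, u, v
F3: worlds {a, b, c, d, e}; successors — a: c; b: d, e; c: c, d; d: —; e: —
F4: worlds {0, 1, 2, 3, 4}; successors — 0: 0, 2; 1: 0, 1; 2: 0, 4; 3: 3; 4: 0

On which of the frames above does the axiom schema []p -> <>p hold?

This is the axiom for seriality; its first-order frame correspondent is forall x exists y Rxy.
F1: fails — world 0 has no successor.
F2: ✓.
F3: fails — world d has no successor.
F4: ✓.
Valid on: F2, F4.

F2, F4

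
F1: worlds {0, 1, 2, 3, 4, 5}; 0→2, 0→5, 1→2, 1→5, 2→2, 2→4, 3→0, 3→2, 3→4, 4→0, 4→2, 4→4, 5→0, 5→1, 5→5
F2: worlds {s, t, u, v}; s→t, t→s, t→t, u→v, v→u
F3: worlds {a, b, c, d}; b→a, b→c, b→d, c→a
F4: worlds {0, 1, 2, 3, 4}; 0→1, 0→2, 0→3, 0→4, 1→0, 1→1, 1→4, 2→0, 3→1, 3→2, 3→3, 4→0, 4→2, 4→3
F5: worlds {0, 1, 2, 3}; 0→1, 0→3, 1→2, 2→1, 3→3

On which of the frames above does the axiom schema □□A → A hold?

F2, F4

Frame correspondent (Sahlqvist): ∀x ∃w (xR²w ∧ x = w) — i.e. a generalized confluence (Geach) condition.
F1: fails — at 3 but no w with 3R²w and 3=w.
F2: condition met.
F3: fails — at a but no w with aR²w and a=w.
F4: condition met.
F5: fails — at 0 but no w with 0R²w and 0=w.
Valid on: F2, F4.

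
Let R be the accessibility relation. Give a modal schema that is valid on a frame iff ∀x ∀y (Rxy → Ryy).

□(□ψ → ψ)

This is shift-reflexivity; the standard corresponding axiom is T□: □(□ψ → ψ).
Suppose □(□ψ→ψ) is valid. Take Rxy and set V(ψ)={w : Ryw}. Then at y, □ψ holds; since □(□ψ→ψ) at x, □ψ→ψ at y, so ψ at y, i.e. Ryy.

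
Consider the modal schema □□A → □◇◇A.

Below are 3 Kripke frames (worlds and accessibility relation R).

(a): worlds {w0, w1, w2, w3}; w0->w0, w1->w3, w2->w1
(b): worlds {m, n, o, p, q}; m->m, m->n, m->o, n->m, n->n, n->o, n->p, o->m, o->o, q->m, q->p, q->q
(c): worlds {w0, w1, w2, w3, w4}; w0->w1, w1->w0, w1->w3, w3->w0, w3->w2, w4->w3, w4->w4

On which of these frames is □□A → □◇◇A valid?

none

The schema corresponds to a generalized confluence (Geach) condition: ∀x ∀z (xRz → ∃w (xR²w ∧ zR²w)).
(a): fails — w1Rw3 but no w with w1R²w and w3R²w.
(b): fails — nRp but no w with nR²w and pR²w.
(c): fails — w3Rw0 but no w with w3R²w and w0R²w.
Valid on no frame.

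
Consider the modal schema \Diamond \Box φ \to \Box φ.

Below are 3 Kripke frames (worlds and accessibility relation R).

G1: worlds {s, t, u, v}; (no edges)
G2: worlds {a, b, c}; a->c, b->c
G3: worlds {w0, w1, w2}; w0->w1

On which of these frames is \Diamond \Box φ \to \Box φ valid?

G1

The schema corresponds to the Euclidean property: \forall x \forall y \forall z (Rxy \wedge Rxz \to Ryz).
G1: satisfies the condition.
G2: fails — Rac and Rac but not Rcc.
G3: fails — Rw0w1 and Rw0w1 but not Rw1w1.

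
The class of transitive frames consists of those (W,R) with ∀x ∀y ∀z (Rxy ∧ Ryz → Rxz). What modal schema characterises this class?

This is transitivity; the standard corresponding axiom is 4: □p → □□p.
Suppose □p→□□p is valid. Take Rxy, Ryz and set V(p)={w : Rxw}. Then □p at x, so □□p at x, so □p at y, so p at z, i.e. Rxz.

□p → □□p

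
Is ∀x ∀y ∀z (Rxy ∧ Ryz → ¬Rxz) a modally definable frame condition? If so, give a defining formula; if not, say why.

Not definable by any modal formula

Any modally definable frame class is closed under surjective bounded morphisms.
The 7-cycle (worlds w0,w1,w2,w3,w4,w5,w6 with w0→w1→w2→w3→w4→w5→w6→w0) is intransitive. Mapping every world to a single reflexive point • is a surjective bounded morphism; the reflexive point is not intransitive (R••∧R•• but R••).
Hence intransitivity is not modally definable.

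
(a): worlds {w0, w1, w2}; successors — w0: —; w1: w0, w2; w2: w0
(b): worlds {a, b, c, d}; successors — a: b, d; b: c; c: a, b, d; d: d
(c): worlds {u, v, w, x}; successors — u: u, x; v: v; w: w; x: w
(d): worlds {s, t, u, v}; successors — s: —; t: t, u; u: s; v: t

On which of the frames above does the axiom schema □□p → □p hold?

(c)

Frame correspondent (Sahlqvist): ∀x ∀y (Rxy → ∃z (Rxz ∧ Rzy)) — i.e. density.
(a): fails — Rw1w2 but no z with Rw1z and Rzw2.
(b): fails — Rbc but no z with Rbz and Rzc.
(c): satisfies the condition.
(d): fails — Rus but no z with Ruz and Rzs.
Valid on: (c).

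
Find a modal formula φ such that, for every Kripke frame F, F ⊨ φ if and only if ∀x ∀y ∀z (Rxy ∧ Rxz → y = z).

◇r → □r

A defining formula is ◇r → □r (the CD axiom).
Suppose ◇r→□r is valid. Take Rxy, Rxz and set V(r)={y}. Then ◇r at x, so □r at x, so r at z, i.e. z=y.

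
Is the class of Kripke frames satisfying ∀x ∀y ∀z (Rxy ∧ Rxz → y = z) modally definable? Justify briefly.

Yes: it is partial functionality, defined by the CD schema ◇r → □r.

Definable; ◇r → □r defines it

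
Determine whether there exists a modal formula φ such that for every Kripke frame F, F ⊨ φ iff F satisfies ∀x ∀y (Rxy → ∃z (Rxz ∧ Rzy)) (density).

Yes: it is density, defined by the C4 schema □□r → □r.

Definable; □□r → □r defines it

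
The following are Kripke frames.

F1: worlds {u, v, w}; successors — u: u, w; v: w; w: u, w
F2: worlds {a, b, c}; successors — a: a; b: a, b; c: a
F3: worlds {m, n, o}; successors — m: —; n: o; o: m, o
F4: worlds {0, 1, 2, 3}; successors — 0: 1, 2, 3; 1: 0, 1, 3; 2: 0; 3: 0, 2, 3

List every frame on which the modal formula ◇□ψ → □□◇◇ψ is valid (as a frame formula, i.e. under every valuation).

The schema corresponds to a generalized confluence (Geach) condition: ∀x ∀y ∀z ((xRy ∧ xR²z) → ∃w (yRw ∧ zR²w)).
F1: condition met.
F2: condition met.
F3: fails — nRo, nR²m but no w with oRw and mR²w.
F4: fails — 0R2, 0R²2 but no w with 2Rw and 2R²w.

F1, F2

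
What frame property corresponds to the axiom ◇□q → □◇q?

convergence

This is the .2 axiom.
Its frame correspondent is convergence — ∀x ∀y ∀z (Rxy ∧ Rxz → ∃w (Ryw ∧ Rzw)).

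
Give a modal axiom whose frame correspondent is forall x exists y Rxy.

The condition is seriality. The D schema □r → ◇r defines it.

□r → ◇r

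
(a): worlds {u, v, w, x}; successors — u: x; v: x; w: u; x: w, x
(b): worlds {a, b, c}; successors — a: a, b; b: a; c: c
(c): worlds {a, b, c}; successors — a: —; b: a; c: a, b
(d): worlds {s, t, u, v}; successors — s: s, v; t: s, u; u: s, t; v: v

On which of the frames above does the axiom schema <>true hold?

This is the axiom for seriality; its first-order frame correspondent is forall x exists y Rxy.
(a): holds.
(b): holds.
(c): fails — world a has no successor.
(d): holds.

(a), (b), (d)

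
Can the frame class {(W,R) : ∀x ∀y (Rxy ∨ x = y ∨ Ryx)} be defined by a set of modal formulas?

Modal frame validity is preserved under disjoint unions.
Take 2 disjoint single-world reflexive frames: each is trivially connected, but their disjoint union has 2 worlds with no edge between distinct components, so it is not connected.
So the class is not modally definable.

No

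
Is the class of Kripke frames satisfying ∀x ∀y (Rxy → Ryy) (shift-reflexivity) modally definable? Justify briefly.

Yes: it is shift-reflexivity, defined by the T□ schema □(□q → q).
Suppose □(□q→q) is valid. Take Rxy and set V(q)={w : Ryw}. Then at y, □q holds; since □(□q→q) at x, □q→q at y, so q at y, i.e. Ryy.

Yes, by □(□q → q)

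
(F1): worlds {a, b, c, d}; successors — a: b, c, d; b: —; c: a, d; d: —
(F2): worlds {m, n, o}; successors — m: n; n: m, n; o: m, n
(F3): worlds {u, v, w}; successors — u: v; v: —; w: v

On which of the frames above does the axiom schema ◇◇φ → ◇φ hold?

(F3)

This is the axiom for transitivity; its first-order frame correspondent is ∀x ∀y ∀z (Rxy ∧ Ryz → Rxz).
(F1): fails — Rac and Rca but not Raa.
(F2): fails — Rmn and Rnm but not Rmm.
(F3): holds.
Valid on: (F3).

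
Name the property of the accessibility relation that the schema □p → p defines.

Suppose □p→p is valid. At any x set V(p)={w : Rxw}. Then □p holds at x, so p holds at x, i.e. Rxx.
Conversely, on a frame with reflexivity the schema holds at every world under every valuation.
Frame condition: ∀x Rxx.

reflexivity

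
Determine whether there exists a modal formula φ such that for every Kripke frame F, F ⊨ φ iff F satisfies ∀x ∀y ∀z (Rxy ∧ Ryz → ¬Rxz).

If a class were modally definable it would be closed under surjective bounded morphisms (Goldblatt–Thomason).
The 7-cycle (worlds s,t,u,v,w,x,y with s→t→u→v→w→x→y→s) is intransitive. Mapping every world to a single reflexive point • is a surjective bounded morphism; the reflexive point is not intransitive (R••∧R•• but R••).
So no modal formula (or set of formulas) defines exactly the intransitive frames.

No — not modally definable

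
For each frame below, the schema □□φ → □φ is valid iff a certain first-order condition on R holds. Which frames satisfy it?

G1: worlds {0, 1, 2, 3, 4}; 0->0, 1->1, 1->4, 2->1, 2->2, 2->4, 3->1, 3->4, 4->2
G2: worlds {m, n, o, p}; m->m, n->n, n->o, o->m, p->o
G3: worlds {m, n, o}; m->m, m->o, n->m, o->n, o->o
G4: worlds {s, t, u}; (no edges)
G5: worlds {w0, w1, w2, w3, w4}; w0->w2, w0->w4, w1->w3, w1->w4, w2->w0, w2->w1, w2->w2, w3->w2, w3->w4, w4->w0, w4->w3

G1, G3, G4

The schema corresponds to density: ∀x ∀y (Rxy → ∃z (Rxz ∧ Rzy)).
G1: ✓.
G2: fails — Rpo but no z with Rpz and Rzo.
G3: ✓.
G4: ✓.
G5: fails — Rw0w4 but no z with Rw0z and Rzw4.
Valid on: G1, G3, G4.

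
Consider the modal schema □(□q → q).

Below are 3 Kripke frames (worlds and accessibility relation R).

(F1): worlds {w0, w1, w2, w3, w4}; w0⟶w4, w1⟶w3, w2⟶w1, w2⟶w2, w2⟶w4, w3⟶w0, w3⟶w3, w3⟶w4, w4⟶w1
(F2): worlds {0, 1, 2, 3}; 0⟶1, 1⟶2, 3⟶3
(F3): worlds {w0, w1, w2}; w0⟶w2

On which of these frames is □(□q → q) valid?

none

This is the axiom for shift-reflexivity; its first-order frame correspondent is ∀x ∀y (Rxy → Ryy).
(F1): fails — Rw0w4 but not Rw4w4.
(F2): fails — R12 but not R22.
(F3): fails — Rw0w2 but not Rw2w2.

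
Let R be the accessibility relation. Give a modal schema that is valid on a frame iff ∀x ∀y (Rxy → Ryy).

The condition is shift-reflexivity. The T□ schema □(□ψ → ψ) defines it.
Suppose □(□ψ→ψ) is valid. Take Rxy and set V(ψ)={w : Ryw}. Then at y, □ψ holds; since □(□ψ→ψ) at x, □ψ→ψ at y, so ψ at y, i.e. Ryy.

□(□ψ → ψ)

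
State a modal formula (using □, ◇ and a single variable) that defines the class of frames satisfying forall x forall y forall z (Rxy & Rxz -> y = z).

◇p → □p

This is partial functionality; the standard corresponding axiom is CD: ◇p → □p.
Suppose ◇p→□p is valid. Take Rxy, Rxz and set V(p)={y}. Then ◇p at x, so □p at x, so p at z, i.e. z=y.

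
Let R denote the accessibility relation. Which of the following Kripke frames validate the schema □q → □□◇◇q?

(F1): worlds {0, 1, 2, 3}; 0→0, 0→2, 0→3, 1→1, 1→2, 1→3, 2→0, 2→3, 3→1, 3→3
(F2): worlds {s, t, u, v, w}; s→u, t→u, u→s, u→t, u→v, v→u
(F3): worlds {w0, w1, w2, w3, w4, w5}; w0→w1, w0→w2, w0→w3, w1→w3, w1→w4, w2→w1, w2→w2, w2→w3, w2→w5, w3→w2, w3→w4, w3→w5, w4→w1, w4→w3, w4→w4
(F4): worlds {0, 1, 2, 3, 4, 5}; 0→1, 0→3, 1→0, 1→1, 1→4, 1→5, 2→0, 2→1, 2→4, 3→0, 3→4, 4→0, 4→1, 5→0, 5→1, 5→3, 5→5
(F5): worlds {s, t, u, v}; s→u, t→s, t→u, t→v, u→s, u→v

(F1), (F4)

This is the axiom for a generalized confluence (Geach) condition; its first-order frame correspondent is ∀x ∀z (xR²z → ∃w (xRw ∧ zR²w)).
(F1): ✓.
(F2): fails — sR²s but no w* with sRw* and sR²w*.
(F3): fails — w0R²w5 but no w with w0Rw and w5R²w.
(F4): ✓.
(F5): fails — sR²s but no w with sRw and sR²w.
Valid on: (F1), (F4).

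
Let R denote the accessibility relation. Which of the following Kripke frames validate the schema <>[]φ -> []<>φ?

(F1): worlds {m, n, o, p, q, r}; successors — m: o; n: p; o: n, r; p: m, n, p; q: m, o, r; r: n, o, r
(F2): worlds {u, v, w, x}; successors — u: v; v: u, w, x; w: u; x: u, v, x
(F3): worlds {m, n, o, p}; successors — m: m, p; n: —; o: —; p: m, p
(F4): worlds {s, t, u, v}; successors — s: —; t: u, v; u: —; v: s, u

(F3)

The schema corresponds to convergence: forall x forall y forall z (Rxy & Rxz -> exists w (Ryw & Rzw)).
(F1): fails — Ron and Ror but n and r have no common successor.
(F2): fails — Rvw and Rvu but w and u have no common successor.
(F3): condition met.
(F4): fails — Rtu and Rtu but u and u have no common successor.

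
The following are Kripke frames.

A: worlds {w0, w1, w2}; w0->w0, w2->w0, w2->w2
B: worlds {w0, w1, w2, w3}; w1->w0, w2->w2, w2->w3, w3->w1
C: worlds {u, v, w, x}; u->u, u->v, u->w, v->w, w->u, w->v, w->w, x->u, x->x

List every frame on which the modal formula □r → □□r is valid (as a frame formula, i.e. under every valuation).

A

Frame correspondent (Sahlqvist): ∀x ∀y ∀z (Rxy ∧ Ryz → Rxz) — i.e. transitivity.
A: holds.
B: fails — Rw3w1 and Rw1w0 but not Rw3w0.
C: fails — Rvw and Rwu but not Rvu.
Valid on: A.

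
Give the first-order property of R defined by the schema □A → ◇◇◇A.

∀x ∃w (xRw ∧ xR³w)

This is a Sahlqvist (Geach-type) schema ◇^0□^1A → □^0◇^3A.
Minimal-valuation argument: fix x; take any y with xR^0y and any z with xR^0z. Set V(A) to the set of worlds R-reachable from y in exactly 1 step. Then □^1A holds at y, so the antecedent holds at x; validity forces ◇^3A at z, giving a w with zR^3w and yR^1w.
First-order correspondent: ∀x ∃w (xRw ∧ xR³w).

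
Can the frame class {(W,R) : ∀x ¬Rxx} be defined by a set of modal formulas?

Not definable by any modal formula

Any modally definable frame class is closed under surjective bounded morphisms.
The 5-cycle (worlds 0,1,2,3,4 with 0→1→2→3→4→0) is irreflexive, and the map sending every world to a single reflexive point • is a surjective bounded morphism (forth: every edge maps to (•,•); back: every world has a successor). So any modal formula valid on the 5-cycle is also valid on the reflexive point, which is not irreflexive.
So the class is not modally definable.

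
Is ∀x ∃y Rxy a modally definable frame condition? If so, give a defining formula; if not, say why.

Yes: it is seriality, defined by the D schema □p → ◇p.

Yes, by □p → ◇p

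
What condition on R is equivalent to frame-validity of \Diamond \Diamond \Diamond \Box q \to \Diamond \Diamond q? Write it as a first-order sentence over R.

This is a Sahlqvist (Geach-type) schema ◇^3□^1q → □^0◇^2q.
Minimal-valuation argument: fix x; take any y with xR^3y and any z with xR^0z. Set V(q) to the set of worlds R-reachable from y in exactly 1 step. Then □^1q holds at y, so the antecedent holds at x; validity forces ◇^2q at z, giving a w with zR^2w and yR^1w.
First-order correspondent: \forall x \forall y (x R^3 y \to \exists w (yRw \wedge x R^2 w)).

\forall x \forall y (x R^3 y \to \exists w (yRw \wedge x R^2 w))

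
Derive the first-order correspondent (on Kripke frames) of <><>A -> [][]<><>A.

forall x forall y forall z ((x R^2 y & x R^2 z) -> exists w (y = w & z R^2 w))

This is a Sahlqvist (Geach-type) schema ◇^2□^0A → □^2◇^2A.
Minimal-valuation argument: fix x; take any y with xR^2y and any z with xR^2z. Set V(A) to the set of worlds R-reachable from y in exactly 0 steps. Then □^0A holds at y, so the antecedent holds at x; validity forces ◇^2A at z, giving a w with zR^2w and yR^0w.
First-order correspondent: forall x forall y forall z ((x R^2 y & x R^2 z) -> exists w (y = w & z R^2 w)).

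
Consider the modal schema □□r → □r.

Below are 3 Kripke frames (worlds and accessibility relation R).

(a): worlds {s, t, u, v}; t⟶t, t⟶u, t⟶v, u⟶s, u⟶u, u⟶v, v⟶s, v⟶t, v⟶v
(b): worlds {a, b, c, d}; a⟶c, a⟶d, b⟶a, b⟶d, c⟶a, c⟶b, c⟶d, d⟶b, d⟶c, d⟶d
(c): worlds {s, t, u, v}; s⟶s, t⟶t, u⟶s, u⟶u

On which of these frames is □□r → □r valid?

Frame correspondent (Sahlqvist): ∀x ∀y (Rxy → ∃z (Rxz ∧ Rzy)) — i.e. density.
(a): ✓.
(b): fails — Rba but no z with Rbz and Rza.
(c): ✓.

(a), (c)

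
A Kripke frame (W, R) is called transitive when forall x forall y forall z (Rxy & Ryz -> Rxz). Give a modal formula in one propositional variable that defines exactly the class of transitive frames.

This is transitivity; the standard corresponding axiom is 4: □p → □□p.
Suppose □p→□□p is valid. Take Rxy, Ryz and set V(p)={w : Rxw}. Then □p at x, so □□p at x, so □p at y, so p at z, i.e. Rxz.

□p → □□p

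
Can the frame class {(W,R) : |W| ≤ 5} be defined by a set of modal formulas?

Not modally definable

Modal frame validity is preserved under disjoint unions.
Any modal formula valid on each of 6 disjoint one-world frames is valid on their disjoint union (validity is preserved under disjoint unions). Each one-world frame has |W|=1≤5, but the union has |W|=6.
Hence having at most 5 worlds is not modally definable.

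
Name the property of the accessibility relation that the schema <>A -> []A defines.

Partial functionality

This is the CD axiom.
It corresponds to partial functionality: forall x forall y forall z (Rxy & Rxz -> y = z).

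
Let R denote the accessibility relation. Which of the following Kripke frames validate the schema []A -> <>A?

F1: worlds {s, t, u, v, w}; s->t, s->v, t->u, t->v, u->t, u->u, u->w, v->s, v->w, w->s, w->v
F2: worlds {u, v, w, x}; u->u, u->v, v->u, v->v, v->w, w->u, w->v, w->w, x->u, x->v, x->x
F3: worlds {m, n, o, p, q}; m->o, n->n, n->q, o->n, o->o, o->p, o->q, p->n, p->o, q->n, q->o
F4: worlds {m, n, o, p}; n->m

This is the axiom for seriality; its first-order frame correspondent is forall x exists y Rxy.
F1: condition met.
F2: condition met.
F3: condition met.
F4: fails — world m has no successor.
Valid on: F1, F2, F3.

F1, F2, F3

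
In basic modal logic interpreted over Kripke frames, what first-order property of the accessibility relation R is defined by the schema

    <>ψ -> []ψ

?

partial functionality

Suppose ◇ψ→□ψ is valid. Take Rxy, Rxz and set V(ψ)={y}. Then ◇ψ at x, so □ψ at x, so ψ at z, i.e. z=y.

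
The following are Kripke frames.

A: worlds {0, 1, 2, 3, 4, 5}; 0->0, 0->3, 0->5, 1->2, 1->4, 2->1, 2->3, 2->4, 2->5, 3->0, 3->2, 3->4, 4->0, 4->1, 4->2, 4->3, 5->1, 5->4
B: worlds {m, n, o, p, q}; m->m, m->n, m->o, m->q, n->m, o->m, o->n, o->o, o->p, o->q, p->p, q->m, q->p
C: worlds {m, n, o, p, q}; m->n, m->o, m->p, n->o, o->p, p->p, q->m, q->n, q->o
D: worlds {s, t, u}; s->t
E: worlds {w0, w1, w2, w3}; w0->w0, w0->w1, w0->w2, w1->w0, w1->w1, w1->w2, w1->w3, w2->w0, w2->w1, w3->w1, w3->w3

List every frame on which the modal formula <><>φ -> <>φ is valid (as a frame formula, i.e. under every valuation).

The schema corresponds to transitivity: forall x forall y forall z (Rxy & Ryz -> Rxz).
A: fails — R34 and R43 but not R33.
B: fails — Rmo and Rop but not Rmp.
C: fails — Rno and Rop but not Rnp.
D: satisfies the condition.
E: fails — Rw3w1 and Rw1w0 but not Rw3w0.
Valid on: D.

D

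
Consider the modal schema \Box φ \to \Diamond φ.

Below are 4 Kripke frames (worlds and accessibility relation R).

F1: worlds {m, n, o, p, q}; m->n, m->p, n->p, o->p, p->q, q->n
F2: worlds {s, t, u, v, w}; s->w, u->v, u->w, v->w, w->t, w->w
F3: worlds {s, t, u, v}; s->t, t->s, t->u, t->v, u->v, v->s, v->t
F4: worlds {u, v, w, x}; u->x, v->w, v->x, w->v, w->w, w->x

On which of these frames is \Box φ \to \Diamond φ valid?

F1, F3

Frame correspondent (Sahlqvist): \forall x \exists y Rxy — i.e. seriality.
F1: ✓.
F2: fails — world t has no successor.
F3: ✓.
F4: fails — world x has no successor.
Valid on: F1, F3.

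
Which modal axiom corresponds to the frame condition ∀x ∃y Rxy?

The condition is seriality. The D schema □ψ → ◇ψ defines it.
Suppose □ψ→◇ψ is valid. At any x set V(ψ)=W. Then □ψ at x, so ◇ψ at x, so x has a successor.

□ψ → ◇ψ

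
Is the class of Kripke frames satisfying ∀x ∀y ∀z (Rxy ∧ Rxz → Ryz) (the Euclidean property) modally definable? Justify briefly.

The condition is the Euclidean property. A defining modal formula is ◇q → □◇q.
Suppose ◇q→□◇q is valid. Take Rxy, Rxz and set V(q)={y}. Then ◇q at x, so □◇q at x, so ◇q at z, so some w with Rzw has q; w=y, i.e. Rzy. By symmetry of the argument, Ryz.

Yes, by ◇q → □◇q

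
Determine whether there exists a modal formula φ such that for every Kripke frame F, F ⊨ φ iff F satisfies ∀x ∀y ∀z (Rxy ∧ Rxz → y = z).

The condition is partial functionality. A defining modal formula is ◇r → □r.
Suppose ◇r→□r is valid. Take Rxy, Rxz and set V(r)={y}. Then ◇r at x, so □r at x, so r at z, i.e. z=y.

Definable; ◇r → □r defines it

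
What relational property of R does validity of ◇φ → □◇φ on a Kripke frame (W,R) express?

Suppose ◇φ→□◇φ is valid. Take Rxy, Rxz and set V(φ)={y}. Then ◇φ at x, so □◇φ at x, so ◇φ at z, so some w with Rzw has φ; w=y, i.e. Rzy. By symmetry of the argument, Ryz.

the Euclidean property: ∀x ∀y ∀z (Rxy ∧ Rxz → Ryz)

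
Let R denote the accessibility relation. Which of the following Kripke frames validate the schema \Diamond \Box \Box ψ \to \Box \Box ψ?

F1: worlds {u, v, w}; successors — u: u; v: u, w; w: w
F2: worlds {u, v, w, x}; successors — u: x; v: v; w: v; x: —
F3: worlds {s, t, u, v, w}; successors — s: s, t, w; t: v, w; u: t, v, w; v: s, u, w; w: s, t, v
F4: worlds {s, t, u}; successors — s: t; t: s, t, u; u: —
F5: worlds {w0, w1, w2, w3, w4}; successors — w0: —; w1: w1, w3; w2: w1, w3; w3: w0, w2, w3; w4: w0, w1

F2

This is the axiom for a generalized confluence (Geach) condition; its first-order frame correspondent is \forall x \forall y \forall z ((xRy \wedge x R^2 z) \to \exists w (y R^2 w \wedge z = w)).
F1: fails — vRu, vR²w but no t with uR²t and w=t.
F2: satisfies the condition.
F3: fails — tRv, tR²u but no w* with vR²w* and u=w*.
F4: fails — tRu, tR²s but no w with uR²w and s=w.
F5: fails — w3Rw0, w3R²w0 but no w with w0R²w and w0=w.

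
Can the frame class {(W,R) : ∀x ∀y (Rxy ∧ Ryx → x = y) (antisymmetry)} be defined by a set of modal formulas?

Any modally definable frame class is closed under surjective bounded morphisms.
The 4-cycle (worlds a,b,c,d with a→b→c→d→a) is antisymmetric. Sending even-indexed worlds to • and odd-indexed worlds to ∘ is a surjective bounded morphism onto the two-world frame with •↔∘, which is not antisymmetric.
So no modal formula (or set of formulas) defines exactly the antisymmetric frames.

Not definable by any modal formula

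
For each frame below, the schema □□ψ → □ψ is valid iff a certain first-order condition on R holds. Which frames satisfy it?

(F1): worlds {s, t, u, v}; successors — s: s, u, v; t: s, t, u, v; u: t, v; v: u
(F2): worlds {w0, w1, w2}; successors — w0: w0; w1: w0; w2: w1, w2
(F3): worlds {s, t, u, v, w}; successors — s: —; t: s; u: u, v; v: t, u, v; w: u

Frame correspondent (Sahlqvist): ∀x ∀y (Rxy → ∃z (Rxz ∧ Rzy)) — i.e. density.
(F1): fails — Rvu but no z with Rvz and Rzu.
(F2): holds.
(F3): fails — Rts but no z with Rtz and Rzs.

(F2)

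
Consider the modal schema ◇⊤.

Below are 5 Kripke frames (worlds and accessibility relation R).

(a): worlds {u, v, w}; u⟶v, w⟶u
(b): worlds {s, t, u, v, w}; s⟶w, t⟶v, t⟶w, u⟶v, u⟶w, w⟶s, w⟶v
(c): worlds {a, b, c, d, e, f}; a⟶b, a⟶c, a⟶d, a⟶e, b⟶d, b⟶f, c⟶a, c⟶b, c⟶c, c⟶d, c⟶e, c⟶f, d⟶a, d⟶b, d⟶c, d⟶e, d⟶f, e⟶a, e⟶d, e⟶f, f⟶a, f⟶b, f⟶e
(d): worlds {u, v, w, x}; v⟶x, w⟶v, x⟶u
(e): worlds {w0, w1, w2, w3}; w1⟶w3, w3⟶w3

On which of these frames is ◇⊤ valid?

(c)

This is the axiom for seriality; its first-order frame correspondent is ∀x ∃y Rxy.
(a): fails — world v has no successor.
(b): fails — world v has no successor.
(c): ✓.
(d): fails — world u has no successor.
(e): fails — world w0 has no successor.
Valid on: (c).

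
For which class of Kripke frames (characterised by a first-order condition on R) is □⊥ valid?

This is the Ver axiom.
It corresponds to emptiness of R: ∀x ∀y ¬Rxy.

emptiness of R: ∀x ∀y ¬Rxy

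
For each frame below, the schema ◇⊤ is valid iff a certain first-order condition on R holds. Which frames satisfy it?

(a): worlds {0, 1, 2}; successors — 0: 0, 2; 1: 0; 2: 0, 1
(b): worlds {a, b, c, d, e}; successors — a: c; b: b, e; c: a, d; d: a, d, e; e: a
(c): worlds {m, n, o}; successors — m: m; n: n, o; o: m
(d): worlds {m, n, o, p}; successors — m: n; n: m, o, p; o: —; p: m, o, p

(a), (b), (c)

Frame correspondent (Sahlqvist): ∀x ∃y Rxy — i.e. seriality.
(a): satisfies the condition.
(b): satisfies the condition.
(c): satisfies the condition.
(d): fails — world o has no successor.
Valid on: (a), (b), (c).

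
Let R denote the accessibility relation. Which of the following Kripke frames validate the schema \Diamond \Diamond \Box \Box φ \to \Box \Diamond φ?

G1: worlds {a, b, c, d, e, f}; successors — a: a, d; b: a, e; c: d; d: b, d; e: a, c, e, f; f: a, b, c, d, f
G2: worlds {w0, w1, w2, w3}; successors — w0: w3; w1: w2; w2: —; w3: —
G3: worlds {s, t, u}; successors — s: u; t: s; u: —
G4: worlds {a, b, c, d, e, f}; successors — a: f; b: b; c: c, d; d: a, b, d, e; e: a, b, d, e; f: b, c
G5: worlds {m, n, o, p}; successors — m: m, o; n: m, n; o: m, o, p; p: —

The schema corresponds to a generalized confluence (Geach) condition: \forall x \forall y \forall z ((x R^2 y \wedge xRz) \to \exists w (y R^2 w \wedge zRw)).
G1: fails — bR²c, bRe but no w with cR²w and eRw.
G2: satisfies the condition.
G3: fails — tR²u, tRs but no w with uR²w and sRw.
G4: fails — cR²b, cRc but no w with bR²w and cRw.
G5: fails — mR²p, mRm but no w with pR²w and mRw.

G2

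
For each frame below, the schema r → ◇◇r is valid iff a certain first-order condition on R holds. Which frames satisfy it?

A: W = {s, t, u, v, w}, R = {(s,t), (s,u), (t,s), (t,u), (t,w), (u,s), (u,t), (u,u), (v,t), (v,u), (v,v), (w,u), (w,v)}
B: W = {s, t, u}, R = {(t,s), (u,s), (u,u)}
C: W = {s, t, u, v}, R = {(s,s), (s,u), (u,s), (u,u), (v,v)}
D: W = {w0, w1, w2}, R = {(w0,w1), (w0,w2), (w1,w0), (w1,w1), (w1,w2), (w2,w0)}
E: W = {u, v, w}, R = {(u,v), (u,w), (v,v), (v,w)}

D

The schema corresponds to a generalized confluence (Geach) condition: ∀x ∃w (x = w ∧ xR²w).
A: fails — at w but no w* with w=w* and wR²w*.
B: fails — at s but no w with s=w and sR²w.
C: fails — at t but no w with t=w and tR²w.
D: holds.
E: fails — at u but no t with u=t and uR²t.
Valid on: D.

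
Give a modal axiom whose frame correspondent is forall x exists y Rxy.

A defining formula is □s → ◇s (the D axiom).

□s → ◇s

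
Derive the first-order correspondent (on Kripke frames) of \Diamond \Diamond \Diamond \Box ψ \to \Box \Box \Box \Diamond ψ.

\forall x \forall y \forall z ((x R^3 y \wedge x R^3 z) \to \exists w (yRw \wedge zRw))

This is a Sahlqvist (Geach-type) schema ◇^3□^1ψ → □^3◇^1ψ.
Minimal-valuation argument: fix x; take any y with xR^3y and any z with xR^3z. Set V(ψ) to the set of worlds R-reachable from y in exactly 1 step. Then □^1ψ holds at y, so the antecedent holds at x; validity forces ◇^1ψ at z, giving a w with zR^1w and yR^1w.
First-order correspondent: \forall x \forall y \forall z ((x R^3 y \wedge x R^3 z) \to \exists w (yRw \wedge zRw)).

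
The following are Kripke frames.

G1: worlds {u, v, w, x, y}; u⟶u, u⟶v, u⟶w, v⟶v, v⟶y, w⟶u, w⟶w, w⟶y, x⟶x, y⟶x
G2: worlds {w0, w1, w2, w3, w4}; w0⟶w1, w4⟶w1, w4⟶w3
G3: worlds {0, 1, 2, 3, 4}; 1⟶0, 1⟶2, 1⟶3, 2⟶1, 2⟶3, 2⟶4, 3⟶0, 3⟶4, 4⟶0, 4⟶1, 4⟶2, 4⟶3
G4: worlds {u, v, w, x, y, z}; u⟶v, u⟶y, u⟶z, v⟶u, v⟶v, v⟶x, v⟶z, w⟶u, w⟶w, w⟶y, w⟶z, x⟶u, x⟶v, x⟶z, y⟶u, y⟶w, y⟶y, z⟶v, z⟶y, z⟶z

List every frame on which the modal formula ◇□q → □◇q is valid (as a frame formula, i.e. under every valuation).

The schema corresponds to convergence: ∀x ∀y ∀z (Rxy ∧ Rxz → ∃w (Ryw ∧ Rzw)).
G1: fails — Rvv and Rvy but v and y have no common successor.
G2: fails — Rw0w1 and Rw0w1 but w1 and w1 have no common successor.
G3: fails — R10 and R10 but 0 and 0 have no common successor.
G4: satisfies the condition.

G4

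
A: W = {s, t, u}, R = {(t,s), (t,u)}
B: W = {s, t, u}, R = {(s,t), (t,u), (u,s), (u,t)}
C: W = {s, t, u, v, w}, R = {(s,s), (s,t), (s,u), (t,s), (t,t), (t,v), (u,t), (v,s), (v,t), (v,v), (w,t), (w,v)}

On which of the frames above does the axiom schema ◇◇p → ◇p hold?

Frame correspondent (Sahlqvist): ∀x ∀y ∀z (Rxy ∧ Ryz → Rxz) — i.e. transitivity.
A: holds.
B: fails — Rtu and Rus but not Rts.
C: fails — Rwt and Rts but not Rws.

A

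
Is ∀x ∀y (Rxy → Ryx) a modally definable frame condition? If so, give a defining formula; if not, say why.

Yes — defined by r → □◇r

The condition is symmetry. A defining modal formula is r → □◇r.
Suppose r→□◇r is valid. Take Rxy and set V(r)={x}. Then r at x, so □◇r at x, so ◇r at y, so some z with Ryz has r; z=x, i.e. Ryx.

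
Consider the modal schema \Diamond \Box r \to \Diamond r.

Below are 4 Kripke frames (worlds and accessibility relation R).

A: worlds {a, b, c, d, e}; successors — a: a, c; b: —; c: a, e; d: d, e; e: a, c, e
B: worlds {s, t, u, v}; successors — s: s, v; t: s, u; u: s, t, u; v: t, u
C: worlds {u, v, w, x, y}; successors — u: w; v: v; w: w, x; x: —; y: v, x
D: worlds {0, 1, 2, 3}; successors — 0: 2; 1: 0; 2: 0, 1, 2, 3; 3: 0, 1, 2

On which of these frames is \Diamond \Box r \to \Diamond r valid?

This is the axiom for a generalized confluence (Geach) condition; its first-order frame correspondent is \forall x \forall y (xRy \to \exists w (yRw \wedge xRw)).
A: satisfies the condition.
B: fails — sRv but no w with vRw and sRw.
C: fails — wRx but no t with xRt and wRt.
D: fails — 1R0 but no w with 0Rw and 1Rw.

A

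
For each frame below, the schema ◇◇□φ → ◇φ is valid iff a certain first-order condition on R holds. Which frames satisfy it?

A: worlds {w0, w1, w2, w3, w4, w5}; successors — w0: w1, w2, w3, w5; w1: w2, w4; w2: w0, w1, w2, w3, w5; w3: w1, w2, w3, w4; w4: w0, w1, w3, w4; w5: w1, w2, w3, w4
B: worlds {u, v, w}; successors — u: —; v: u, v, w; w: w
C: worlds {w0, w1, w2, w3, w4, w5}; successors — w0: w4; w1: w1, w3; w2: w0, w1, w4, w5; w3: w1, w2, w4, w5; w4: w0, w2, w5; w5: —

A

The schema corresponds to a generalized confluence (Geach) condition: ∀x ∀y (xR²y → ∃w (yRw ∧ xRw)).
A: satisfies the condition.
B: fails — vR²u but no t with uRt and vRt.
C: fails — w0R²w5 but no w with w5Rw and w0Rw.
Valid on: A.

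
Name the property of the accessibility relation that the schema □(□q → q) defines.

shift-reflexivity

Suppose □(□q→q) is valid. Take Rxy and set V(q)={w : Ryw}. Then at y, □q holds; since □(□q→q) at x, □q→q at y, so q at y, i.e. Ryy.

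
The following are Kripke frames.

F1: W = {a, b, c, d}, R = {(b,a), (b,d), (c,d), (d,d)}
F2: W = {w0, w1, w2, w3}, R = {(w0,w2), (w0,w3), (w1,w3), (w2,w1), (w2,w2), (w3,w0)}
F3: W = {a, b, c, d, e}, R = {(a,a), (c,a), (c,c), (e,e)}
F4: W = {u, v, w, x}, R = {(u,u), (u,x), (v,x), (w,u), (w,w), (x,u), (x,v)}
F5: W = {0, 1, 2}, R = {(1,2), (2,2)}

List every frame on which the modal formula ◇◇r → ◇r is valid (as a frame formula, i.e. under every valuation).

F1, F3, F5

The schema corresponds to transitivity: ∀x ∀y ∀z (Rxy ∧ Ryz → Rxz).
F1: satisfies the condition.
F2: fails — Rw1w3 and Rw3w0 but not Rw1w0.
F3: satisfies the condition.
F4: fails — Rwu and Rux but not Rwx.
F5: satisfies the condition.
Valid on: F1, F3, F5.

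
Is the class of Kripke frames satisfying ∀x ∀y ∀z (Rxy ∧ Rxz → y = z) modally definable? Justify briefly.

Yes, by ◇r → □r

This is a Sahlqvist condition; the CD axiom ◇r → □r defines it.
Suppose ◇r→□r is valid. Take Rxy, Rxz and set V(r)={y}. Then ◇r at x, so □r at x, so r at z, i.e. z=y.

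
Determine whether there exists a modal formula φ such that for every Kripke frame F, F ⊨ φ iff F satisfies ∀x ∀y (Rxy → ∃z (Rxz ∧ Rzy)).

Yes — defined by □□p → □p

This is a Sahlqvist condition; the C4 axiom □□p → □p defines it.
Suppose □□p→□p is valid. Take Rxy and set V(p)={w : xR²w}. Then □□p at x, so □p at x, so p at y, i.e. ∃z(Rxz∧Rzy).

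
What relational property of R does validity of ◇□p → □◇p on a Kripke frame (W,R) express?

Convergence

Suppose ◇□p→□◇p is valid. Take Rxy, Rxz and set V(p)={w : Ryw}. Then □p at y so ◇□p at x, so □◇p at x, so ◇p at z, giving w with Rzw and Ryw.
Conversely, any frame satisfying ∀x ∀y ∀z (Rxy ∧ Rxz → ∃w (Ryw ∧ Rzw)) validates the schema.
So the correspondent is convergence.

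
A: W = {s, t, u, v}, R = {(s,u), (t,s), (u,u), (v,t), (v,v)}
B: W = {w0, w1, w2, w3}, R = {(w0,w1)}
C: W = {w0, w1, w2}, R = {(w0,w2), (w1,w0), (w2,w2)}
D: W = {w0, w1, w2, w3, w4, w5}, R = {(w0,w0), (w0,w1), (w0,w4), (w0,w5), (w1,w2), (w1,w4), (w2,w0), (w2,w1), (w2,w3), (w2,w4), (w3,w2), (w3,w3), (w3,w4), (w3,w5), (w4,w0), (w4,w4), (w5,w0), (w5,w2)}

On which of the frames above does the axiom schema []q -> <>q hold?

A, C, D

This is the axiom for seriality; its first-order frame correspondent is forall x exists y Rxy.
A: condition met.
B: fails — world w1 has no successor.
C: condition met.
D: condition met.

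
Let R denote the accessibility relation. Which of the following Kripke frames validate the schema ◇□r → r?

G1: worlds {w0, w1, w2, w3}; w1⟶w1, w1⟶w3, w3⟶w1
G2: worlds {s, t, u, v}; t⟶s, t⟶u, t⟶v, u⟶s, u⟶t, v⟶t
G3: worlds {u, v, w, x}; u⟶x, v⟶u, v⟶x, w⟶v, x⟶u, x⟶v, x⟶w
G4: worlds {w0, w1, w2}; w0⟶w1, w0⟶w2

G1

Frame correspondent (Sahlqvist): ∀x ∀y (Rxy → Ryx) — i.e. symmetry.
G1: condition met.
G2: fails — Rus but not Rsu.
G3: fails — Rxw but not Rwx.
G4: fails — Rw0w1 but not Rw1w0.
Valid on: G1.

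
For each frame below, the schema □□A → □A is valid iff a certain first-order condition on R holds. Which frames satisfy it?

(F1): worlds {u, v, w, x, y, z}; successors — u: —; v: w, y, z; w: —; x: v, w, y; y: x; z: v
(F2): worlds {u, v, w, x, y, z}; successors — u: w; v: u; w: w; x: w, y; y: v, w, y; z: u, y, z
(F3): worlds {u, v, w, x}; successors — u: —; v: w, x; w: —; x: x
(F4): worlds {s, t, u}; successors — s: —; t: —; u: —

The schema corresponds to density: ∀x ∀y (Rxy → ∃z (Rxz ∧ Rzy)).
(F1): fails — Ryx but no t with Ryt and Rtx.
(F2): fails — Rvu but no t with Rvt and Rtu.
(F3): fails — Rvw but no z with Rvz and Rzw.
(F4): holds.
Valid on: (F4).

(F4)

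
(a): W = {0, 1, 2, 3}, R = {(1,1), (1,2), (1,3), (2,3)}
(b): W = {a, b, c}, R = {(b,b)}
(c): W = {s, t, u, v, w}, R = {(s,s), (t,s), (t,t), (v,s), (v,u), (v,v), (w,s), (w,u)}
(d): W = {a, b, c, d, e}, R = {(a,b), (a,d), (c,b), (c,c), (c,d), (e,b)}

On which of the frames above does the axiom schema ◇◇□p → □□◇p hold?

(b)

Frame correspondent (Sahlqvist): ∀x ∀y ∀z ((xR²y ∧ xR²z) → ∃w (yRw ∧ zRw)) — i.e. a generalized confluence (Geach) condition.
(a): fails — 1R²1, 1R²3 but no w with 1Rw and 3Rw.
(b): satisfies the condition.
(c): fails — vR²s, vR²u but no w* with sRw* and uRw*.
(d): fails — cR²b, cR²b but no w with bRw and bRw.
Valid on: (b).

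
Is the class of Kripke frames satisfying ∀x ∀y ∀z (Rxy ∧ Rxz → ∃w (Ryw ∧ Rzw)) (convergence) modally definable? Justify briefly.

The condition is convergence. A defining modal formula is ◇□r → □◇r.
Suppose ◇□r→□◇r is valid. Take Rxy, Rxz and set V(r)={w : Ryw}. Then □r at y so ◇□r at x, so □◇r at x, so ◇r at z, giving w with Rzw and Ryw.

Yes, by ◇□r → □◇r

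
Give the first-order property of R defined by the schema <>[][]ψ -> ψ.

This is a Sahlqvist (Geach-type) schema ◇^1□^2ψ → □^0◇^0ψ.
First-order correspondent: forall x forall y (xRy -> exists w (y R^2 w & x = w)).

forall x forall y (xRy -> exists w (y R^2 w & x = w))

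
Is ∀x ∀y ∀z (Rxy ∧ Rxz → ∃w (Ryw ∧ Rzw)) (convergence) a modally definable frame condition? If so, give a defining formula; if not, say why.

The condition is convergence. A defining modal formula is ◇□q → □◇q.

Yes, by ◇□q → □◇q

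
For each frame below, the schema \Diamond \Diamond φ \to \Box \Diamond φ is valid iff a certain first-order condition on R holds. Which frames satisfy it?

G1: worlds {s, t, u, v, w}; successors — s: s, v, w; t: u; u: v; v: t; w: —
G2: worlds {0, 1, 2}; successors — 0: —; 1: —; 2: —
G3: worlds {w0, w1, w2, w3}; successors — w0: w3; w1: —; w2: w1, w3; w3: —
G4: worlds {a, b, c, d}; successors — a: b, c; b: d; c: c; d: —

G2, G3

Frame correspondent (Sahlqvist): \forall x \forall y \forall z ((x R^2 y \wedge xRz) \to \exists w (y = w \wedge zRw)) — i.e. a generalized confluence (Geach) condition.
G1: fails — sR²s, sRv but no w* with s=w* and vRw*.
G2: holds.
G3: holds.
G4: fails — aR²c, aRb but no w with c=w and bRw.
Valid on: G2, G3.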